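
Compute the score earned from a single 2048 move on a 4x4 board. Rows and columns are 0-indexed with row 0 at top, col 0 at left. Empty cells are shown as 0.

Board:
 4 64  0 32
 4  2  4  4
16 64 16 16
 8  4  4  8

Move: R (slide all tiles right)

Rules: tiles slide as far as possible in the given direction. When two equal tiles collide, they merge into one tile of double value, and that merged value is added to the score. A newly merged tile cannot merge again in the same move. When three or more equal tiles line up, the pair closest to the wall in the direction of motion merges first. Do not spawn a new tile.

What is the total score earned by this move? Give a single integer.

Answer: 48

Derivation:
Slide right:
row 0: [4, 64, 0, 32] -> [0, 4, 64, 32]  score +0 (running 0)
row 1: [4, 2, 4, 4] -> [0, 4, 2, 8]  score +8 (running 8)
row 2: [16, 64, 16, 16] -> [0, 16, 64, 32]  score +32 (running 40)
row 3: [8, 4, 4, 8] -> [0, 8, 8, 8]  score +8 (running 48)
Board after move:
 0  4 64 32
 0  4  2  8
 0 16 64 32
 0  8  8  8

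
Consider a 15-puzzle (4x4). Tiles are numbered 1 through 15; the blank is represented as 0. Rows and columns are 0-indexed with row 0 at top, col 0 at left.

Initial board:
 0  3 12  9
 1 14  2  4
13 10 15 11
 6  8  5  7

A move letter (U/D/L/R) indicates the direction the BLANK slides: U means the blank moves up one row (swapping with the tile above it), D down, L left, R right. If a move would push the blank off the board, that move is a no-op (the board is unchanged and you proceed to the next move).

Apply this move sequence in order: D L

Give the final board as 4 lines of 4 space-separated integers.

Answer:  1  3 12  9
 0 14  2  4
13 10 15 11
 6  8  5  7

Derivation:
After move 1 (D):
 1  3 12  9
 0 14  2  4
13 10 15 11
 6  8  5  7

After move 2 (L):
 1  3 12  9
 0 14  2  4
13 10 15 11
 6  8  5  7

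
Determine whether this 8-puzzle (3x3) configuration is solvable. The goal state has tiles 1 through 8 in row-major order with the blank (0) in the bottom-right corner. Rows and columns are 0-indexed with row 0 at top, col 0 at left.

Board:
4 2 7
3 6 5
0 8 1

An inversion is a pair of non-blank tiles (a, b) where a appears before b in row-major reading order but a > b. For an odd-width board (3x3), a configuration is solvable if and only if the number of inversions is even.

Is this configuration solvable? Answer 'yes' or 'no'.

Inversions (pairs i<j in row-major order where tile[i] > tile[j] > 0): 13
13 is odd, so the puzzle is not solvable.

Answer: no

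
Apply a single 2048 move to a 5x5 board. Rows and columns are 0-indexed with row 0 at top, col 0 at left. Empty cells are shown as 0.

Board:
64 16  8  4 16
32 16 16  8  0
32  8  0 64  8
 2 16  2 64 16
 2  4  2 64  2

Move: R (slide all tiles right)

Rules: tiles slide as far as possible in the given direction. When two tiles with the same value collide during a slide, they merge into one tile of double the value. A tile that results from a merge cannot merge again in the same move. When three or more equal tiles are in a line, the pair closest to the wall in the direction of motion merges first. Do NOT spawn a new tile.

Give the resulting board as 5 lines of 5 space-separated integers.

Answer: 64 16  8  4 16
 0  0 32 32  8
 0 32  8 64  8
 2 16  2 64 16
 2  4  2 64  2

Derivation:
Slide right:
row 0: [64, 16, 8, 4, 16] -> [64, 16, 8, 4, 16]
row 1: [32, 16, 16, 8, 0] -> [0, 0, 32, 32, 8]
row 2: [32, 8, 0, 64, 8] -> [0, 32, 8, 64, 8]
row 3: [2, 16, 2, 64, 16] -> [2, 16, 2, 64, 16]
row 4: [2, 4, 2, 64, 2] -> [2, 4, 2, 64, 2]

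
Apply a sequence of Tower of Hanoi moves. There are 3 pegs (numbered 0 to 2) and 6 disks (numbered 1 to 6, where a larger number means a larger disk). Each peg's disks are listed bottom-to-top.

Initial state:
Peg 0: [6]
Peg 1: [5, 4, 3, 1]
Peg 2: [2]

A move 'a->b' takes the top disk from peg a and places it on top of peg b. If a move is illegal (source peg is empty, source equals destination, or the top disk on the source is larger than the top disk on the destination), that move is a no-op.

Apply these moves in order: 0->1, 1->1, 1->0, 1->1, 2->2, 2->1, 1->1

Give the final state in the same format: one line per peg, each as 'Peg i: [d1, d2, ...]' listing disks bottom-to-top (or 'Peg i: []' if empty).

After move 1 (0->1):
Peg 0: [6]
Peg 1: [5, 4, 3, 1]
Peg 2: [2]

After move 2 (1->1):
Peg 0: [6]
Peg 1: [5, 4, 3, 1]
Peg 2: [2]

After move 3 (1->0):
Peg 0: [6, 1]
Peg 1: [5, 4, 3]
Peg 2: [2]

After move 4 (1->1):
Peg 0: [6, 1]
Peg 1: [5, 4, 3]
Peg 2: [2]

After move 5 (2->2):
Peg 0: [6, 1]
Peg 1: [5, 4, 3]
Peg 2: [2]

After move 6 (2->1):
Peg 0: [6, 1]
Peg 1: [5, 4, 3, 2]
Peg 2: []

After move 7 (1->1):
Peg 0: [6, 1]
Peg 1: [5, 4, 3, 2]
Peg 2: []

Answer: Peg 0: [6, 1]
Peg 1: [5, 4, 3, 2]
Peg 2: []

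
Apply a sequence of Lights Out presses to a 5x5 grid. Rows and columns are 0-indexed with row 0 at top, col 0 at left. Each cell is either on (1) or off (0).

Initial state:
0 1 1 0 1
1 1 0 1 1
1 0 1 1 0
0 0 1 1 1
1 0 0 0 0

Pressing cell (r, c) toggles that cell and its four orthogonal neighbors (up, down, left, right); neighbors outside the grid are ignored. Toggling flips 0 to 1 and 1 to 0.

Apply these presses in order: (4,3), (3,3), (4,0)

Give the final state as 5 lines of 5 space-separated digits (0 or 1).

Answer: 0 1 1 0 1
1 1 0 1 1
1 0 1 0 0
1 0 0 1 0
0 1 1 0 1

Derivation:
After press 1 at (4,3):
0 1 1 0 1
1 1 0 1 1
1 0 1 1 0
0 0 1 0 1
1 0 1 1 1

After press 2 at (3,3):
0 1 1 0 1
1 1 0 1 1
1 0 1 0 0
0 0 0 1 0
1 0 1 0 1

After press 3 at (4,0):
0 1 1 0 1
1 1 0 1 1
1 0 1 0 0
1 0 0 1 0
0 1 1 0 1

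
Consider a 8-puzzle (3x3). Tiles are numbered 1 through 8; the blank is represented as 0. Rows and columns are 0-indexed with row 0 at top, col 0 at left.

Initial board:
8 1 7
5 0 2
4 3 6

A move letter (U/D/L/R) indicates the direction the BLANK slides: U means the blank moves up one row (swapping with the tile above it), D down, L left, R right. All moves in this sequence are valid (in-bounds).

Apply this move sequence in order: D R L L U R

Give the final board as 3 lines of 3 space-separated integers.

Answer: 8 1 7
3 0 2
5 4 6

Derivation:
After move 1 (D):
8 1 7
5 3 2
4 0 6

After move 2 (R):
8 1 7
5 3 2
4 6 0

After move 3 (L):
8 1 7
5 3 2
4 0 6

After move 4 (L):
8 1 7
5 3 2
0 4 6

After move 5 (U):
8 1 7
0 3 2
5 4 6

After move 6 (R):
8 1 7
3 0 2
5 4 6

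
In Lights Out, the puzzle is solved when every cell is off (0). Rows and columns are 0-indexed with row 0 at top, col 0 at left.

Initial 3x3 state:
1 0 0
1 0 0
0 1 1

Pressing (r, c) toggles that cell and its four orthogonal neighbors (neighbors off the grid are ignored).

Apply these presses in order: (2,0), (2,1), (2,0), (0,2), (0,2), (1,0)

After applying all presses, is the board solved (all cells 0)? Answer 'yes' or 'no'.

Answer: yes

Derivation:
After press 1 at (2,0):
1 0 0
0 0 0
1 0 1

After press 2 at (2,1):
1 0 0
0 1 0
0 1 0

After press 3 at (2,0):
1 0 0
1 1 0
1 0 0

After press 4 at (0,2):
1 1 1
1 1 1
1 0 0

After press 5 at (0,2):
1 0 0
1 1 0
1 0 0

After press 6 at (1,0):
0 0 0
0 0 0
0 0 0

Lights still on: 0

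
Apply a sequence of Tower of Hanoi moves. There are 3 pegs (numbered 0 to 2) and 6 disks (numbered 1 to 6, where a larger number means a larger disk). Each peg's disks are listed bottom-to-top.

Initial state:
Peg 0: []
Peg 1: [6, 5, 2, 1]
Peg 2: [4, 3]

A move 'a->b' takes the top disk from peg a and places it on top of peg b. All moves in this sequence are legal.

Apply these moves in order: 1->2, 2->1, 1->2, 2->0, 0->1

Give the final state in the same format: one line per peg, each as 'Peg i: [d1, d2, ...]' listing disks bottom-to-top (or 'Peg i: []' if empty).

After move 1 (1->2):
Peg 0: []
Peg 1: [6, 5, 2]
Peg 2: [4, 3, 1]

After move 2 (2->1):
Peg 0: []
Peg 1: [6, 5, 2, 1]
Peg 2: [4, 3]

After move 3 (1->2):
Peg 0: []
Peg 1: [6, 5, 2]
Peg 2: [4, 3, 1]

After move 4 (2->0):
Peg 0: [1]
Peg 1: [6, 5, 2]
Peg 2: [4, 3]

After move 5 (0->1):
Peg 0: []
Peg 1: [6, 5, 2, 1]
Peg 2: [4, 3]

Answer: Peg 0: []
Peg 1: [6, 5, 2, 1]
Peg 2: [4, 3]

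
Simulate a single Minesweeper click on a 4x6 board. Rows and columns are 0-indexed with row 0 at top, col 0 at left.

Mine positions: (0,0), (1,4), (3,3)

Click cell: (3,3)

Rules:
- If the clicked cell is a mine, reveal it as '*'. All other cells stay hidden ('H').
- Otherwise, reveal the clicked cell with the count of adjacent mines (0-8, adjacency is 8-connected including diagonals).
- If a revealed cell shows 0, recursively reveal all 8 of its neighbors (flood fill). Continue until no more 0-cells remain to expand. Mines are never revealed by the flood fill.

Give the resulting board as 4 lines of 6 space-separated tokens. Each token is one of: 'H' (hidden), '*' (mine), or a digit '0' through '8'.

H H H H H H
H H H H H H
H H H H H H
H H H * H H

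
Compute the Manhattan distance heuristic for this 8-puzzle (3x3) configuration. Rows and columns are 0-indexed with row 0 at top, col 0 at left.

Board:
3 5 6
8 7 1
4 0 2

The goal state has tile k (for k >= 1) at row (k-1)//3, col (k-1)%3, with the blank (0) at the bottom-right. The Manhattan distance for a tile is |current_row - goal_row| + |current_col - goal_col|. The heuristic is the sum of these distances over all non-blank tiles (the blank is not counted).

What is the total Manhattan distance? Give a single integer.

Answer: 15

Derivation:
Tile 3: at (0,0), goal (0,2), distance |0-0|+|0-2| = 2
Tile 5: at (0,1), goal (1,1), distance |0-1|+|1-1| = 1
Tile 6: at (0,2), goal (1,2), distance |0-1|+|2-2| = 1
Tile 8: at (1,0), goal (2,1), distance |1-2|+|0-1| = 2
Tile 7: at (1,1), goal (2,0), distance |1-2|+|1-0| = 2
Tile 1: at (1,2), goal (0,0), distance |1-0|+|2-0| = 3
Tile 4: at (2,0), goal (1,0), distance |2-1|+|0-0| = 1
Tile 2: at (2,2), goal (0,1), distance |2-0|+|2-1| = 3
Sum: 2 + 1 + 1 + 2 + 2 + 3 + 1 + 3 = 15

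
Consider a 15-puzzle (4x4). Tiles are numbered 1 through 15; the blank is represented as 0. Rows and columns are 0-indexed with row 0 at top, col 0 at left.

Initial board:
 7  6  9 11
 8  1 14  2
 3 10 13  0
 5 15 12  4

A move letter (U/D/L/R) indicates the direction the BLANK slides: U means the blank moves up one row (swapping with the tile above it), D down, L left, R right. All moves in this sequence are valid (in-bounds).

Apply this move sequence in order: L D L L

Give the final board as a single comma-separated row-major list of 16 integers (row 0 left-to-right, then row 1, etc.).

Answer: 7, 6, 9, 11, 8, 1, 14, 2, 3, 10, 12, 13, 0, 5, 15, 4

Derivation:
After move 1 (L):
 7  6  9 11
 8  1 14  2
 3 10  0 13
 5 15 12  4

After move 2 (D):
 7  6  9 11
 8  1 14  2
 3 10 12 13
 5 15  0  4

After move 3 (L):
 7  6  9 11
 8  1 14  2
 3 10 12 13
 5  0 15  4

After move 4 (L):
 7  6  9 11
 8  1 14  2
 3 10 12 13
 0  5 15  4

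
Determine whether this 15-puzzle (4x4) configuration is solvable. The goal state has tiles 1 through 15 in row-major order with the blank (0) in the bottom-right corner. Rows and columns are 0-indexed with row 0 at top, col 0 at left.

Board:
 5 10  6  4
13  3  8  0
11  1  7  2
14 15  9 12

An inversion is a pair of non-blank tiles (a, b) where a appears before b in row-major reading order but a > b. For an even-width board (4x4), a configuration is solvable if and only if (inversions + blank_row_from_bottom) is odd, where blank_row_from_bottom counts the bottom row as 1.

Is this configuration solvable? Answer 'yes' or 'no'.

Answer: no

Derivation:
Inversions: 41
Blank is in row 1 (0-indexed from top), which is row 3 counting from the bottom (bottom = 1).
41 + 3 = 44, which is even, so the puzzle is not solvable.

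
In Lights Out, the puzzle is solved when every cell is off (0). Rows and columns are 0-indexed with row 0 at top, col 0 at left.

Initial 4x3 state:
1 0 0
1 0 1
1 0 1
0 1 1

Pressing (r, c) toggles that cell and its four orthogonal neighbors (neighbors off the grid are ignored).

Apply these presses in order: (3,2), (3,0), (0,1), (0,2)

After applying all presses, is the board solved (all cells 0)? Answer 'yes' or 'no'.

After press 1 at (3,2):
1 0 0
1 0 1
1 0 0
0 0 0

After press 2 at (3,0):
1 0 0
1 0 1
0 0 0
1 1 0

After press 3 at (0,1):
0 1 1
1 1 1
0 0 0
1 1 0

After press 4 at (0,2):
0 0 0
1 1 0
0 0 0
1 1 0

Lights still on: 4

Answer: no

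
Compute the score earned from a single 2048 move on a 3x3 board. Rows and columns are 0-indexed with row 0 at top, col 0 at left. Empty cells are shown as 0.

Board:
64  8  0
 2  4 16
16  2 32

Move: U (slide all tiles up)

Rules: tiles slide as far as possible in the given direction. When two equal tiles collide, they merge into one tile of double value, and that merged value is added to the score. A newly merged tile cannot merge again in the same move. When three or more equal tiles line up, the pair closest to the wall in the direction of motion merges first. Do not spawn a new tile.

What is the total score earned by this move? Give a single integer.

Answer: 0

Derivation:
Slide up:
col 0: [64, 2, 16] -> [64, 2, 16]  score +0 (running 0)
col 1: [8, 4, 2] -> [8, 4, 2]  score +0 (running 0)
col 2: [0, 16, 32] -> [16, 32, 0]  score +0 (running 0)
Board after move:
64  8 16
 2  4 32
16  2  0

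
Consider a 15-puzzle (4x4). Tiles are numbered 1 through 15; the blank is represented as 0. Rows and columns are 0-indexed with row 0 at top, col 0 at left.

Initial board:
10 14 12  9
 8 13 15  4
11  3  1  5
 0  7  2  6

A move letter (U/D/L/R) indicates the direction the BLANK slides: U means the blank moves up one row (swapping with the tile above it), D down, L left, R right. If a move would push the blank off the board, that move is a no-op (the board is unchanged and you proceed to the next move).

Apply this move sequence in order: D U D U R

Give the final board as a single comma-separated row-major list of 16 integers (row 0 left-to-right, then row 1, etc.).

Answer: 10, 14, 12, 9, 8, 13, 15, 4, 3, 0, 1, 5, 11, 7, 2, 6

Derivation:
After move 1 (D):
10 14 12  9
 8 13 15  4
11  3  1  5
 0  7  2  6

After move 2 (U):
10 14 12  9
 8 13 15  4
 0  3  1  5
11  7  2  6

After move 3 (D):
10 14 12  9
 8 13 15  4
11  3  1  5
 0  7  2  6

After move 4 (U):
10 14 12  9
 8 13 15  4
 0  3  1  5
11  7  2  6

After move 5 (R):
10 14 12  9
 8 13 15  4
 3  0  1  5
11  7  2  6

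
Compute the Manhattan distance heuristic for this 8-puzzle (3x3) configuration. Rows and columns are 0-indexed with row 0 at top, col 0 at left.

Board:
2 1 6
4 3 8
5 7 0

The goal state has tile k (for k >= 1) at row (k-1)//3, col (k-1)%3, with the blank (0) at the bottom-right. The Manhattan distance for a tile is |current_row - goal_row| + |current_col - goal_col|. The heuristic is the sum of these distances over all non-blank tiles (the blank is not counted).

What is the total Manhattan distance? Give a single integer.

Tile 2: (0,0)->(0,1) = 1
Tile 1: (0,1)->(0,0) = 1
Tile 6: (0,2)->(1,2) = 1
Tile 4: (1,0)->(1,0) = 0
Tile 3: (1,1)->(0,2) = 2
Tile 8: (1,2)->(2,1) = 2
Tile 5: (2,0)->(1,1) = 2
Tile 7: (2,1)->(2,0) = 1
Sum: 1 + 1 + 1 + 0 + 2 + 2 + 2 + 1 = 10

Answer: 10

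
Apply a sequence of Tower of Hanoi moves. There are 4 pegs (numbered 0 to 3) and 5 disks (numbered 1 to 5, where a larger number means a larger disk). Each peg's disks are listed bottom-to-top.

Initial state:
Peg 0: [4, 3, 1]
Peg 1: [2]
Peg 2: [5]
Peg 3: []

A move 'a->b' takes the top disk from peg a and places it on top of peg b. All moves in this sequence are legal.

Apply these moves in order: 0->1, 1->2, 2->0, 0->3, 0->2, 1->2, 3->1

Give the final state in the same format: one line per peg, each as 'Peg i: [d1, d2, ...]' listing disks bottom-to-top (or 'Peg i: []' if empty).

Answer: Peg 0: [4]
Peg 1: [1]
Peg 2: [5, 3, 2]
Peg 3: []

Derivation:
After move 1 (0->1):
Peg 0: [4, 3]
Peg 1: [2, 1]
Peg 2: [5]
Peg 3: []

After move 2 (1->2):
Peg 0: [4, 3]
Peg 1: [2]
Peg 2: [5, 1]
Peg 3: []

After move 3 (2->0):
Peg 0: [4, 3, 1]
Peg 1: [2]
Peg 2: [5]
Peg 3: []

After move 4 (0->3):
Peg 0: [4, 3]
Peg 1: [2]
Peg 2: [5]
Peg 3: [1]

After move 5 (0->2):
Peg 0: [4]
Peg 1: [2]
Peg 2: [5, 3]
Peg 3: [1]

After move 6 (1->2):
Peg 0: [4]
Peg 1: []
Peg 2: [5, 3, 2]
Peg 3: [1]

After move 7 (3->1):
Peg 0: [4]
Peg 1: [1]
Peg 2: [5, 3, 2]
Peg 3: []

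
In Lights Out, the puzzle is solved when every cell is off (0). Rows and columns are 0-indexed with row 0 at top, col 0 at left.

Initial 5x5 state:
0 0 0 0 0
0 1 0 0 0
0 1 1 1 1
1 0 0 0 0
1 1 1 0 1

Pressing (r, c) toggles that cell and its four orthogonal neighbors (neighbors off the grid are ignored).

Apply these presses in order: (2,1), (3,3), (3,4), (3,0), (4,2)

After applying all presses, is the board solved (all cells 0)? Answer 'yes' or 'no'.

Answer: yes

Derivation:
After press 1 at (2,1):
0 0 0 0 0
0 0 0 0 0
1 0 0 1 1
1 1 0 0 0
1 1 1 0 1

After press 2 at (3,3):
0 0 0 0 0
0 0 0 0 0
1 0 0 0 1
1 1 1 1 1
1 1 1 1 1

After press 3 at (3,4):
0 0 0 0 0
0 0 0 0 0
1 0 0 0 0
1 1 1 0 0
1 1 1 1 0

After press 4 at (3,0):
0 0 0 0 0
0 0 0 0 0
0 0 0 0 0
0 0 1 0 0
0 1 1 1 0

After press 5 at (4,2):
0 0 0 0 0
0 0 0 0 0
0 0 0 0 0
0 0 0 0 0
0 0 0 0 0

Lights still on: 0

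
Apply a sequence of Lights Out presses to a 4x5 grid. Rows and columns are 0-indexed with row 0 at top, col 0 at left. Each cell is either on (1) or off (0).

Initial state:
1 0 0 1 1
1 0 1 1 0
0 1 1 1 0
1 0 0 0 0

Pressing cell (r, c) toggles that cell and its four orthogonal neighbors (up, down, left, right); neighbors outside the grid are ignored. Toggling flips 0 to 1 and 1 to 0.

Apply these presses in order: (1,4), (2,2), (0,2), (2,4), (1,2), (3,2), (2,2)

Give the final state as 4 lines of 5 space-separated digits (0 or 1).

Answer: 1 1 0 0 0
1 1 1 1 0
0 1 1 0 0
1 1 1 1 1

Derivation:
After press 1 at (1,4):
1 0 0 1 0
1 0 1 0 1
0 1 1 1 1
1 0 0 0 0

After press 2 at (2,2):
1 0 0 1 0
1 0 0 0 1
0 0 0 0 1
1 0 1 0 0

After press 3 at (0,2):
1 1 1 0 0
1 0 1 0 1
0 0 0 0 1
1 0 1 0 0

After press 4 at (2,4):
1 1 1 0 0
1 0 1 0 0
0 0 0 1 0
1 0 1 0 1

After press 5 at (1,2):
1 1 0 0 0
1 1 0 1 0
0 0 1 1 0
1 0 1 0 1

After press 6 at (3,2):
1 1 0 0 0
1 1 0 1 0
0 0 0 1 0
1 1 0 1 1

After press 7 at (2,2):
1 1 0 0 0
1 1 1 1 0
0 1 1 0 0
1 1 1 1 1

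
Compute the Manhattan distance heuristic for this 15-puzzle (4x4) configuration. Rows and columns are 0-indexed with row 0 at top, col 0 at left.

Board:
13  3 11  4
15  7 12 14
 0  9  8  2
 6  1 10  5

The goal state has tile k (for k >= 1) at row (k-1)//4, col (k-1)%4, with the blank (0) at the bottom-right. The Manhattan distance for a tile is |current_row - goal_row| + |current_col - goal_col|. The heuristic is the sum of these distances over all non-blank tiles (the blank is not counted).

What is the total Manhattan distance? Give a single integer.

Answer: 38

Derivation:
Tile 13: at (0,0), goal (3,0), distance |0-3|+|0-0| = 3
Tile 3: at (0,1), goal (0,2), distance |0-0|+|1-2| = 1
Tile 11: at (0,2), goal (2,2), distance |0-2|+|2-2| = 2
Tile 4: at (0,3), goal (0,3), distance |0-0|+|3-3| = 0
Tile 15: at (1,0), goal (3,2), distance |1-3|+|0-2| = 4
Tile 7: at (1,1), goal (1,2), distance |1-1|+|1-2| = 1
Tile 12: at (1,2), goal (2,3), distance |1-2|+|2-3| = 2
Tile 14: at (1,3), goal (3,1), distance |1-3|+|3-1| = 4
Tile 9: at (2,1), goal (2,0), distance |2-2|+|1-0| = 1
Tile 8: at (2,2), goal (1,3), distance |2-1|+|2-3| = 2
Tile 2: at (2,3), goal (0,1), distance |2-0|+|3-1| = 4
Tile 6: at (3,0), goal (1,1), distance |3-1|+|0-1| = 3
Tile 1: at (3,1), goal (0,0), distance |3-0|+|1-0| = 4
Tile 10: at (3,2), goal (2,1), distance |3-2|+|2-1| = 2
Tile 5: at (3,3), goal (1,0), distance |3-1|+|3-0| = 5
Sum: 3 + 1 + 2 + 0 + 4 + 1 + 2 + 4 + 1 + 2 + 4 + 3 + 4 + 2 + 5 = 38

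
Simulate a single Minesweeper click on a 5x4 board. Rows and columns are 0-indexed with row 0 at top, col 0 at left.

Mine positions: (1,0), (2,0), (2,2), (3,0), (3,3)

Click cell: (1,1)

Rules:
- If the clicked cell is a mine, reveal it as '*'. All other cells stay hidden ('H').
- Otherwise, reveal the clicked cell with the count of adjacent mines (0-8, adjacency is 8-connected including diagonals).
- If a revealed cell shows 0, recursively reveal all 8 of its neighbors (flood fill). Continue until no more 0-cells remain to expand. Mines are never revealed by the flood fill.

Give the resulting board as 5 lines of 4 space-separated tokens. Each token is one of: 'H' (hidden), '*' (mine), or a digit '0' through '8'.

H H H H
H 3 H H
H H H H
H H H H
H H H H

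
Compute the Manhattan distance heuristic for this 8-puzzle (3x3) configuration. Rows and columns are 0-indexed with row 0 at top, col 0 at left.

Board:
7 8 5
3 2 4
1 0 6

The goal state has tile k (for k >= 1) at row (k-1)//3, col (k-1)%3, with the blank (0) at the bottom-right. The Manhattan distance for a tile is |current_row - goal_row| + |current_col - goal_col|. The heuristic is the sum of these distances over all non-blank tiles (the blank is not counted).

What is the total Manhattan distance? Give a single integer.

Answer: 15

Derivation:
Tile 7: (0,0)->(2,0) = 2
Tile 8: (0,1)->(2,1) = 2
Tile 5: (0,2)->(1,1) = 2
Tile 3: (1,0)->(0,2) = 3
Tile 2: (1,1)->(0,1) = 1
Tile 4: (1,2)->(1,0) = 2
Tile 1: (2,0)->(0,0) = 2
Tile 6: (2,2)->(1,2) = 1
Sum: 2 + 2 + 2 + 3 + 1 + 2 + 2 + 1 = 15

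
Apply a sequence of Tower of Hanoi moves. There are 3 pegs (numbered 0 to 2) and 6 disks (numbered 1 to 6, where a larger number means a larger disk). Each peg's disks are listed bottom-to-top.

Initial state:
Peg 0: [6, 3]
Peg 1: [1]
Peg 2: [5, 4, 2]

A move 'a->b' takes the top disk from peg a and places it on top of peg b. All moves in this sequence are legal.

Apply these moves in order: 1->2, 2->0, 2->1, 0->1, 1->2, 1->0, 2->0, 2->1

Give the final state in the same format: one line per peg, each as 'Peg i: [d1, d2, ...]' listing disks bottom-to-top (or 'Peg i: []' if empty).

Answer: Peg 0: [6, 3, 2, 1]
Peg 1: [4]
Peg 2: [5]

Derivation:
After move 1 (1->2):
Peg 0: [6, 3]
Peg 1: []
Peg 2: [5, 4, 2, 1]

After move 2 (2->0):
Peg 0: [6, 3, 1]
Peg 1: []
Peg 2: [5, 4, 2]

After move 3 (2->1):
Peg 0: [6, 3, 1]
Peg 1: [2]
Peg 2: [5, 4]

After move 4 (0->1):
Peg 0: [6, 3]
Peg 1: [2, 1]
Peg 2: [5, 4]

After move 5 (1->2):
Peg 0: [6, 3]
Peg 1: [2]
Peg 2: [5, 4, 1]

After move 6 (1->0):
Peg 0: [6, 3, 2]
Peg 1: []
Peg 2: [5, 4, 1]

After move 7 (2->0):
Peg 0: [6, 3, 2, 1]
Peg 1: []
Peg 2: [5, 4]

After move 8 (2->1):
Peg 0: [6, 3, 2, 1]
Peg 1: [4]
Peg 2: [5]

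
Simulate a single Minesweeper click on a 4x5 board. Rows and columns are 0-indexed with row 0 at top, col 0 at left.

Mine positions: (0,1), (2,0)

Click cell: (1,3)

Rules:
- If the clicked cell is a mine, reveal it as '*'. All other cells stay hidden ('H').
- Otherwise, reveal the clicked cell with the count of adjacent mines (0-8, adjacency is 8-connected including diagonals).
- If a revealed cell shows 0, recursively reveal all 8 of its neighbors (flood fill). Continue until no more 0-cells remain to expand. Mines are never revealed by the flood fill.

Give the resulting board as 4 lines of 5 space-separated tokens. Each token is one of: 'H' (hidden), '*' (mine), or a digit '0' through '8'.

H H 1 0 0
H 2 1 0 0
H 1 0 0 0
H 1 0 0 0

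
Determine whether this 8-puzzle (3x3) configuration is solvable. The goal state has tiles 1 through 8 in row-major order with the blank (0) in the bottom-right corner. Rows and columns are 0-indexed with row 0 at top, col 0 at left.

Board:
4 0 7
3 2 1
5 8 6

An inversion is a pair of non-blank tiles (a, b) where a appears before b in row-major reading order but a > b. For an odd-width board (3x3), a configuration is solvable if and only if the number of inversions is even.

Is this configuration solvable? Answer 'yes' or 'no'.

Answer: yes

Derivation:
Inversions (pairs i<j in row-major order where tile[i] > tile[j] > 0): 12
12 is even, so the puzzle is solvable.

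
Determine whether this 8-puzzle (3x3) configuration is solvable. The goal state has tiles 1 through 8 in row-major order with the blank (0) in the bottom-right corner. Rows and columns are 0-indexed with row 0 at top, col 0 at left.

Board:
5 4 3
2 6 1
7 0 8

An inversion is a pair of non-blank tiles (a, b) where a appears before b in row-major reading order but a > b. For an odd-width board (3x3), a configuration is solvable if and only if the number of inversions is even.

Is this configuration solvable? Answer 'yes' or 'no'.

Inversions (pairs i<j in row-major order where tile[i] > tile[j] > 0): 11
11 is odd, so the puzzle is not solvable.

Answer: no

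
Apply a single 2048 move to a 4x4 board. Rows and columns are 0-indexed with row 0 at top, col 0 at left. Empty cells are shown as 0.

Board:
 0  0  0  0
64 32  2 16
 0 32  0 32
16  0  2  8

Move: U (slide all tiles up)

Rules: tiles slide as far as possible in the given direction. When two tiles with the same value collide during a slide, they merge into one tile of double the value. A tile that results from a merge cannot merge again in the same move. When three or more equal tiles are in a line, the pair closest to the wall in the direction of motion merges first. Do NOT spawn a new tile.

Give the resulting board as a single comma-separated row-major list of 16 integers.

Answer: 64, 64, 4, 16, 16, 0, 0, 32, 0, 0, 0, 8, 0, 0, 0, 0

Derivation:
Slide up:
col 0: [0, 64, 0, 16] -> [64, 16, 0, 0]
col 1: [0, 32, 32, 0] -> [64, 0, 0, 0]
col 2: [0, 2, 0, 2] -> [4, 0, 0, 0]
col 3: [0, 16, 32, 8] -> [16, 32, 8, 0]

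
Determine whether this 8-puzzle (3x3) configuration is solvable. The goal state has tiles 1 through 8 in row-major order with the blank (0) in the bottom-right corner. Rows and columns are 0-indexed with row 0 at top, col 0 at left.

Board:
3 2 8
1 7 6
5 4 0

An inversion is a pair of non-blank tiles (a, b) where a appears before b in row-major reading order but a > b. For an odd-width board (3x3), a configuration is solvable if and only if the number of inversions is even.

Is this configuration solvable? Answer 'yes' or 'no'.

Inversions (pairs i<j in row-major order where tile[i] > tile[j] > 0): 14
14 is even, so the puzzle is solvable.

Answer: yes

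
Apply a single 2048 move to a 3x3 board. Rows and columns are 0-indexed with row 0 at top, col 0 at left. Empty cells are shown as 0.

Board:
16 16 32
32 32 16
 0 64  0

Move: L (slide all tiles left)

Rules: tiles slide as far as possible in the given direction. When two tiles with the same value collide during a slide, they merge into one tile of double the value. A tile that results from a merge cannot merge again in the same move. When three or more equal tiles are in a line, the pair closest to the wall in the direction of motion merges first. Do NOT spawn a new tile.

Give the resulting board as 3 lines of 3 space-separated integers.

Answer: 32 32  0
64 16  0
64  0  0

Derivation:
Slide left:
row 0: [16, 16, 32] -> [32, 32, 0]
row 1: [32, 32, 16] -> [64, 16, 0]
row 2: [0, 64, 0] -> [64, 0, 0]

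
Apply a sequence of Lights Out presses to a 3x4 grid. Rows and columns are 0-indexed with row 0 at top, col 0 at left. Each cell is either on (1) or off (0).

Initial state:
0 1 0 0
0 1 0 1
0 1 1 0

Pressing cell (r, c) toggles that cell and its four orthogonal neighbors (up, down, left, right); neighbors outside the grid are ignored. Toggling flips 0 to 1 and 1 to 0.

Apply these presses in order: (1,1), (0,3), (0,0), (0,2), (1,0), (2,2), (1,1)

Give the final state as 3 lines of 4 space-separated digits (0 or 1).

After press 1 at (1,1):
0 0 0 0
1 0 1 1
0 0 1 0

After press 2 at (0,3):
0 0 1 1
1 0 1 0
0 0 1 0

After press 3 at (0,0):
1 1 1 1
0 0 1 0
0 0 1 0

After press 4 at (0,2):
1 0 0 0
0 0 0 0
0 0 1 0

After press 5 at (1,0):
0 0 0 0
1 1 0 0
1 0 1 0

After press 6 at (2,2):
0 0 0 0
1 1 1 0
1 1 0 1

After press 7 at (1,1):
0 1 0 0
0 0 0 0
1 0 0 1

Answer: 0 1 0 0
0 0 0 0
1 0 0 1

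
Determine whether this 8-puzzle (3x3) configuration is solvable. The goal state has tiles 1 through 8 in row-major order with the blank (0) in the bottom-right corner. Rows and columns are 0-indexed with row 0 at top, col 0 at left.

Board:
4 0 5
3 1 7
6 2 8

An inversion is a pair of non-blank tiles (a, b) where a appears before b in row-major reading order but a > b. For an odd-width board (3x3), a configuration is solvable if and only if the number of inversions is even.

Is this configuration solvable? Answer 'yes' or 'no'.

Inversions (pairs i<j in row-major order where tile[i] > tile[j] > 0): 11
11 is odd, so the puzzle is not solvable.

Answer: no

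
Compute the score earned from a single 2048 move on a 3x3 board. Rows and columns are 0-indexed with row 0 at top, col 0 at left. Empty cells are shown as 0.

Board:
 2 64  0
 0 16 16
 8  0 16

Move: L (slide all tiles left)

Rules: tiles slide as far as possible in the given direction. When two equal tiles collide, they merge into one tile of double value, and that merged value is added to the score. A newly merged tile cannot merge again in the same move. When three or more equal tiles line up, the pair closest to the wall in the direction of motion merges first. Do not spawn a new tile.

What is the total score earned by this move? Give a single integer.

Answer: 32

Derivation:
Slide left:
row 0: [2, 64, 0] -> [2, 64, 0]  score +0 (running 0)
row 1: [0, 16, 16] -> [32, 0, 0]  score +32 (running 32)
row 2: [8, 0, 16] -> [8, 16, 0]  score +0 (running 32)
Board after move:
 2 64  0
32  0  0
 8 16  0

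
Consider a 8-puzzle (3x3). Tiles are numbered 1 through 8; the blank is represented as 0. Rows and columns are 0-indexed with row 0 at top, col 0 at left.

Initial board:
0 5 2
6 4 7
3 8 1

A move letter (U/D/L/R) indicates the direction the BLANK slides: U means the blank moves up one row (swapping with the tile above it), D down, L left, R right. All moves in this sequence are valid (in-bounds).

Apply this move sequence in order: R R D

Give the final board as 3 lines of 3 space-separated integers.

Answer: 5 2 7
6 4 0
3 8 1

Derivation:
After move 1 (R):
5 0 2
6 4 7
3 8 1

After move 2 (R):
5 2 0
6 4 7
3 8 1

After move 3 (D):
5 2 7
6 4 0
3 8 1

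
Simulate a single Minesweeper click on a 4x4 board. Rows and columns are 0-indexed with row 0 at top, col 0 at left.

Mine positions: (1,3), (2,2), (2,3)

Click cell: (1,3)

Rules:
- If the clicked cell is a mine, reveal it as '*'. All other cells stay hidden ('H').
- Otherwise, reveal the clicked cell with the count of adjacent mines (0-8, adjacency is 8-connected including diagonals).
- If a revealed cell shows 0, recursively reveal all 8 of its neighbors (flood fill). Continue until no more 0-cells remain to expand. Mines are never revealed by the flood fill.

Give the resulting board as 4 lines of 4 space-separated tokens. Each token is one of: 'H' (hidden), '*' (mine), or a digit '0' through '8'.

H H H H
H H H *
H H H H
H H H H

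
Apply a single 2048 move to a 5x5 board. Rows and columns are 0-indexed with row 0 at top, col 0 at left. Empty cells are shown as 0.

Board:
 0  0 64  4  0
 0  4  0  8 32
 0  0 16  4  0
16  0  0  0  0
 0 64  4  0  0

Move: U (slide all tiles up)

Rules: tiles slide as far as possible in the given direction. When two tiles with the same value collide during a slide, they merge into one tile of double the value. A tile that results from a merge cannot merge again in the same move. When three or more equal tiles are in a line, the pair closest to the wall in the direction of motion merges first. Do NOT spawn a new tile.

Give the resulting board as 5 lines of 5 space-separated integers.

Answer: 16  4 64  4 32
 0 64 16  8  0
 0  0  4  4  0
 0  0  0  0  0
 0  0  0  0  0

Derivation:
Slide up:
col 0: [0, 0, 0, 16, 0] -> [16, 0, 0, 0, 0]
col 1: [0, 4, 0, 0, 64] -> [4, 64, 0, 0, 0]
col 2: [64, 0, 16, 0, 4] -> [64, 16, 4, 0, 0]
col 3: [4, 8, 4, 0, 0] -> [4, 8, 4, 0, 0]
col 4: [0, 32, 0, 0, 0] -> [32, 0, 0, 0, 0]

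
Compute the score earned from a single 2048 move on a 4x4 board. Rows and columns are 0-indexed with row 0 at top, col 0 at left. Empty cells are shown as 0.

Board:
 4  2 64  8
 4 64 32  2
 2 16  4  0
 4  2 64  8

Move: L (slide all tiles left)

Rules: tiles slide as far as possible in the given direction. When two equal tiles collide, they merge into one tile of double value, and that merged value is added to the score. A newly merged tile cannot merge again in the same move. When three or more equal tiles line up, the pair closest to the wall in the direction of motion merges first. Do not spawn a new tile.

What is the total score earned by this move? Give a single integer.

Answer: 0

Derivation:
Slide left:
row 0: [4, 2, 64, 8] -> [4, 2, 64, 8]  score +0 (running 0)
row 1: [4, 64, 32, 2] -> [4, 64, 32, 2]  score +0 (running 0)
row 2: [2, 16, 4, 0] -> [2, 16, 4, 0]  score +0 (running 0)
row 3: [4, 2, 64, 8] -> [4, 2, 64, 8]  score +0 (running 0)
Board after move:
 4  2 64  8
 4 64 32  2
 2 16  4  0
 4  2 64  8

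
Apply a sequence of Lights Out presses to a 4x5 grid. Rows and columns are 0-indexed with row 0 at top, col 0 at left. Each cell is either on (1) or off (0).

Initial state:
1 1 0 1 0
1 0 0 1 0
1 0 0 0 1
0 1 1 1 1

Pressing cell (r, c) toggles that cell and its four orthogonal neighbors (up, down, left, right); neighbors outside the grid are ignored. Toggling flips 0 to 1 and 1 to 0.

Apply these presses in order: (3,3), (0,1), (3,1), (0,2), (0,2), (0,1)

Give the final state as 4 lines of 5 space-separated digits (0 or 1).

After press 1 at (3,3):
1 1 0 1 0
1 0 0 1 0
1 0 0 1 1
0 1 0 0 0

After press 2 at (0,1):
0 0 1 1 0
1 1 0 1 0
1 0 0 1 1
0 1 0 0 0

After press 3 at (3,1):
0 0 1 1 0
1 1 0 1 0
1 1 0 1 1
1 0 1 0 0

After press 4 at (0,2):
0 1 0 0 0
1 1 1 1 0
1 1 0 1 1
1 0 1 0 0

After press 5 at (0,2):
0 0 1 1 0
1 1 0 1 0
1 1 0 1 1
1 0 1 0 0

After press 6 at (0,1):
1 1 0 1 0
1 0 0 1 0
1 1 0 1 1
1 0 1 0 0

Answer: 1 1 0 1 0
1 0 0 1 0
1 1 0 1 1
1 0 1 0 0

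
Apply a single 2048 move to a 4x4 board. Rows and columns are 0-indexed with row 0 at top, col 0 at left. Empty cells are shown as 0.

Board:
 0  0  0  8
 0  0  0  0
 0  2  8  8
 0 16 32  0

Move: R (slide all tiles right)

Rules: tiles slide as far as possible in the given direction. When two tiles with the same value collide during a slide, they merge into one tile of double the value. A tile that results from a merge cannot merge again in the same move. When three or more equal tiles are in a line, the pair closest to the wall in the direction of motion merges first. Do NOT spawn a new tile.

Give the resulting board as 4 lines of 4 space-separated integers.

Answer:  0  0  0  8
 0  0  0  0
 0  0  2 16
 0  0 16 32

Derivation:
Slide right:
row 0: [0, 0, 0, 8] -> [0, 0, 0, 8]
row 1: [0, 0, 0, 0] -> [0, 0, 0, 0]
row 2: [0, 2, 8, 8] -> [0, 0, 2, 16]
row 3: [0, 16, 32, 0] -> [0, 0, 16, 32]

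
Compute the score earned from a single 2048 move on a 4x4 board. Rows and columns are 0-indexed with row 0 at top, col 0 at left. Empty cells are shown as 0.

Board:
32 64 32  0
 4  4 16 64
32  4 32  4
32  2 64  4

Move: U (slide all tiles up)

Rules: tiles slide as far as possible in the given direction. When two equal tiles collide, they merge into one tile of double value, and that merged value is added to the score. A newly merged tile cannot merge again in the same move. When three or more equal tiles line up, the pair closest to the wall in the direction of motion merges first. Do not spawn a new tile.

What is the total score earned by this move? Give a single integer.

Answer: 80

Derivation:
Slide up:
col 0: [32, 4, 32, 32] -> [32, 4, 64, 0]  score +64 (running 64)
col 1: [64, 4, 4, 2] -> [64, 8, 2, 0]  score +8 (running 72)
col 2: [32, 16, 32, 64] -> [32, 16, 32, 64]  score +0 (running 72)
col 3: [0, 64, 4, 4] -> [64, 8, 0, 0]  score +8 (running 80)
Board after move:
32 64 32 64
 4  8 16  8
64  2 32  0
 0  0 64  0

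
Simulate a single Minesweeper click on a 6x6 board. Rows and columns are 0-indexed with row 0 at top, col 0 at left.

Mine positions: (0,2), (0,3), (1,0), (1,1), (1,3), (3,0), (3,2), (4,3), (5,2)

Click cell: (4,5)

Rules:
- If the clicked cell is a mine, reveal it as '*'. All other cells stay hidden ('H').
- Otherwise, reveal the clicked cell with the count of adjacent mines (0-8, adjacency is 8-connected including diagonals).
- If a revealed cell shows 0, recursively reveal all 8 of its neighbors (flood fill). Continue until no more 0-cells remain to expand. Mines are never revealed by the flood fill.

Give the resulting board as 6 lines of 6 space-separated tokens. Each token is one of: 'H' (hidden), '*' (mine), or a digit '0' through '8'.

H H H H 2 0
H H H H 2 0
H H H H 1 0
H H H H 1 0
H H H H 1 0
H H H H 1 0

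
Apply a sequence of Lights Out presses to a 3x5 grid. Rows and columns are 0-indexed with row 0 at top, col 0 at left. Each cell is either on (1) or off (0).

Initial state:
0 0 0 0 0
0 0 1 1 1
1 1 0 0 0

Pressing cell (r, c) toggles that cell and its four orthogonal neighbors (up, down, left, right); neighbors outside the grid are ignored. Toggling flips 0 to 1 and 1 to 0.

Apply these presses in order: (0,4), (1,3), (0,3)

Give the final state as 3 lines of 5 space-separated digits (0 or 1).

Answer: 0 0 1 1 0
0 0 0 1 1
1 1 0 1 0

Derivation:
After press 1 at (0,4):
0 0 0 1 1
0 0 1 1 0
1 1 0 0 0

After press 2 at (1,3):
0 0 0 0 1
0 0 0 0 1
1 1 0 1 0

After press 3 at (0,3):
0 0 1 1 0
0 0 0 1 1
1 1 0 1 0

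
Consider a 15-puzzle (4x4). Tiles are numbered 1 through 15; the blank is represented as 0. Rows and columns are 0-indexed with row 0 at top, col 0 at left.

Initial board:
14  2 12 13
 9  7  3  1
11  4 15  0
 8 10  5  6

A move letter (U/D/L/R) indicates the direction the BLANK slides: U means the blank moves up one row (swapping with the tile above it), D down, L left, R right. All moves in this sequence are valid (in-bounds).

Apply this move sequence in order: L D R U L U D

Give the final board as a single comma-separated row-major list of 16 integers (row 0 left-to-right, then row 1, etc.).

After move 1 (L):
14  2 12 13
 9  7  3  1
11  4  0 15
 8 10  5  6

After move 2 (D):
14  2 12 13
 9  7  3  1
11  4  5 15
 8 10  0  6

After move 3 (R):
14  2 12 13
 9  7  3  1
11  4  5 15
 8 10  6  0

After move 4 (U):
14  2 12 13
 9  7  3  1
11  4  5  0
 8 10  6 15

After move 5 (L):
14  2 12 13
 9  7  3  1
11  4  0  5
 8 10  6 15

After move 6 (U):
14  2 12 13
 9  7  0  1
11  4  3  5
 8 10  6 15

After move 7 (D):
14  2 12 13
 9  7  3  1
11  4  0  5
 8 10  6 15

Answer: 14, 2, 12, 13, 9, 7, 3, 1, 11, 4, 0, 5, 8, 10, 6, 15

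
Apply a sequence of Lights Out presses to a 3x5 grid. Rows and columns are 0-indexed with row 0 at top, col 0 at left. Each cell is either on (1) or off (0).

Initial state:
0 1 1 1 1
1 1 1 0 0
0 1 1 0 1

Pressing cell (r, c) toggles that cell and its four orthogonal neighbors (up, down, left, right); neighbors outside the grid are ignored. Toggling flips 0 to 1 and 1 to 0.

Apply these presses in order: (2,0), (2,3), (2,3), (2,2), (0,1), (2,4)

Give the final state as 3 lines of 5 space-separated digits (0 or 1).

Answer: 1 0 0 1 1
0 0 0 0 1
1 1 0 0 0

Derivation:
After press 1 at (2,0):
0 1 1 1 1
0 1 1 0 0
1 0 1 0 1

After press 2 at (2,3):
0 1 1 1 1
0 1 1 1 0
1 0 0 1 0

After press 3 at (2,3):
0 1 1 1 1
0 1 1 0 0
1 0 1 0 1

After press 4 at (2,2):
0 1 1 1 1
0 1 0 0 0
1 1 0 1 1

After press 5 at (0,1):
1 0 0 1 1
0 0 0 0 0
1 1 0 1 1

After press 6 at (2,4):
1 0 0 1 1
0 0 0 0 1
1 1 0 0 0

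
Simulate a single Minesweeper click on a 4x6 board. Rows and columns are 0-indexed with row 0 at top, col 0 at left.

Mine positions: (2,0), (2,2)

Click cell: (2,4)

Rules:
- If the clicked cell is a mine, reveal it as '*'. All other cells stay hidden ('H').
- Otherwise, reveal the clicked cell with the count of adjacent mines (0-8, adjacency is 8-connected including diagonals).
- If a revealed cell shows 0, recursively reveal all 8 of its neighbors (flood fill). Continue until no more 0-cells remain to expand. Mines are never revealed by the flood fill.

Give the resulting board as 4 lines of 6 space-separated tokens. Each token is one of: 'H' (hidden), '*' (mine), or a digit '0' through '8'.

0 0 0 0 0 0
1 2 1 1 0 0
H H H 1 0 0
H H H 1 0 0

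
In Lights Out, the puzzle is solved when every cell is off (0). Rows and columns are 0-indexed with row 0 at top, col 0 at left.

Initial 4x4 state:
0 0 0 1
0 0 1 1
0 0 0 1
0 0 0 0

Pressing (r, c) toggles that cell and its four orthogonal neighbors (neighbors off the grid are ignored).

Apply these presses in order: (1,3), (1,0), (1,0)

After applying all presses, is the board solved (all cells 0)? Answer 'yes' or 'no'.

After press 1 at (1,3):
0 0 0 0
0 0 0 0
0 0 0 0
0 0 0 0

After press 2 at (1,0):
1 0 0 0
1 1 0 0
1 0 0 0
0 0 0 0

After press 3 at (1,0):
0 0 0 0
0 0 0 0
0 0 0 0
0 0 0 0

Lights still on: 0

Answer: yes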